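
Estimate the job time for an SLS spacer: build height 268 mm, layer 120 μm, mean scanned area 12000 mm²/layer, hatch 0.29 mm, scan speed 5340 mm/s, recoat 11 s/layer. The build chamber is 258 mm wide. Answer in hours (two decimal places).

11.63 hours

Layers = ⌈268/0.12⌉ = 2234.
Hatch length per layer: 12000 / 0.29 → 41379.3 mm.
Laser time per layer: 41379.3 / 5340 → 7.7489 s.
Per-layer time = 7.7489 + 11, so 18.7489 s.
2234 layers × 18.7489 s/layer = 41885.0426 s, i.e. 11.63 hours.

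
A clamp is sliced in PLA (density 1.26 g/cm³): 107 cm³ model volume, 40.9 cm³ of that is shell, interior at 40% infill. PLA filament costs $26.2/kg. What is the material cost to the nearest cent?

$2.22

Volume inside the shell: 107 − 40.9 → 66.1 cm³.
Infill volume = 0.40 × 66.1 = 26.44 cm³.
Total printed volume: 40.9 + 26.44 → 67.34 cm³.
Mass = 67.34 × 1.26 = 84.8484 g.
At $26.2/kg: 84.8484/1000 × 26.2 = $2.22.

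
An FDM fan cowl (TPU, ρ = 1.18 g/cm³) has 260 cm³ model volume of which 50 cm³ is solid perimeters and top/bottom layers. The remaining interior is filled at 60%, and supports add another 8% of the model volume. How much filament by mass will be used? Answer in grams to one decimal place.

232.2 g

Infill region: 260 − 50 → 210 cm³.
Deposited infill = 0.60 × 210, so 126 cm³.
Support: 0.08 × 260 → 20.8 cm³.
Total extruded = 50 + 126 + 20.8 = 196.8 cm³.
Mass = 196.8 × 1.18, so 232.224 g.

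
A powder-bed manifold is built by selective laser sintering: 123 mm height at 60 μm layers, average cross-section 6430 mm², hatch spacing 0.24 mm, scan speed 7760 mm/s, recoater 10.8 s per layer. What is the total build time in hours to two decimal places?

8.12 hours

Layer count = ceil(123 / 0.06) = 2050.
Hatch length per layer: 6430 / 0.24 → 26791.7 mm.
Per-layer scan time: 26791.7 / 7760 → 3.4525 s.
Time per layer: 3.4525 + 10.8 → 14.2525 s.
2050 layers × 14.2525 s/layer = 29217.625 s, i.e. 8.12 hours.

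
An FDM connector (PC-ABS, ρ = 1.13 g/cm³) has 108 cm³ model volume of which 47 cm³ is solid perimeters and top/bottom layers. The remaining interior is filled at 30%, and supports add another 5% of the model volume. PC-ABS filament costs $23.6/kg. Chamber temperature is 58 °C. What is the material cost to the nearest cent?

$1.89

Volume inside the shell = 108 − 47 = 61 cm³.
Infill volume = 0.30 × 61, so 18.3 cm³.
Support = 0.05 × 108 = 5.4 cm³.
Total printed volume: 47 + 18.3 + 5.4 → 70.7 cm³.
Mass: 70.7 × 1.13 → 79.891 g.
Cost = 79.891 g / 1000 × $23.6/kg = $1.89.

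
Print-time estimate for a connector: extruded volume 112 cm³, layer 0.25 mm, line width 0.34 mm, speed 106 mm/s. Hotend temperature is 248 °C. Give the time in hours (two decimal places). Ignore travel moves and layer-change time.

Extrusion cross-section: 0.25 × 0.34 → 0.085 mm².
Total extruded path = 112000/0.085 = 1317647.1 mm.
Print-move time = 1317647.1 / 106 = 12430.6 s.
Converting: 12430.6 s = 3.45 hours.

3.45 hours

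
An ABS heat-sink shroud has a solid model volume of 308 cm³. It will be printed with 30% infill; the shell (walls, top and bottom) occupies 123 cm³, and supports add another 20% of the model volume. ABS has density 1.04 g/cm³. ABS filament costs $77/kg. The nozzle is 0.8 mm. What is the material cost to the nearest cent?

Infill region = 308 − 123, so 185 cm³.
Infill volume = 0.30 × 185 = 55.5 cm³.
Support: 0.20 × 308 → 61.6 cm³.
Deposited volume = 123 + 55.5 + 61.6 = 240.1 cm³.
Mass: 240.1 × 1.04 → 249.704 g.
Cost = 249.704 g / 1000 × $77/kg = $19.23.

$19.23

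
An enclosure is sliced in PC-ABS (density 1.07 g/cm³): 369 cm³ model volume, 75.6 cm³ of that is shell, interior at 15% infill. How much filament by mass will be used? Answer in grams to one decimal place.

128.0 g

Infill region = 369 − 75.6, so 293.4 cm³.
Deposited infill = 0.15 × 293.4 = 44.01 cm³.
Total extruded: 75.6 + 44.01 → 119.61 cm³.
Mass = 119.61 × 1.07, so 127.9827 g.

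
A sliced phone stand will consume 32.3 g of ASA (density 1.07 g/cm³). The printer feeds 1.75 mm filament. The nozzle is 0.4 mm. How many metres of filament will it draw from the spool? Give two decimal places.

12.55 m

Volume = 32.3 g / 1.07 g·cm⁻³ = 30.1869 cm³ = 30186.9 mm³.
Filament cross-section = π × (1.75/2)² = 2.4053 mm².
L = V/A = 30186.9/2.4053 = 12550.16 mm → 12.55 m.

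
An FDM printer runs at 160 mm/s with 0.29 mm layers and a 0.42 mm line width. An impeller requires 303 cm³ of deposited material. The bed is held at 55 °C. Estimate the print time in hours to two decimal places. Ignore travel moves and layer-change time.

Line area = 0.29 × 0.42, so 0.1218 mm².
Path length: 303000 mm³ / 0.1218 mm² → 2487684.7 mm.
Print-move time = 2487684.7 / 160, so 15548 s.
15548 s = 4.32 hours.

4.32 hours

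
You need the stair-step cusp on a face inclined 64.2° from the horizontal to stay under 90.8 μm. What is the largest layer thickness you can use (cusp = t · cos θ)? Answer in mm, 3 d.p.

0.209 mm

t = h_c / cos θ = 0.0908 / 0.4352 = 0.209 mm.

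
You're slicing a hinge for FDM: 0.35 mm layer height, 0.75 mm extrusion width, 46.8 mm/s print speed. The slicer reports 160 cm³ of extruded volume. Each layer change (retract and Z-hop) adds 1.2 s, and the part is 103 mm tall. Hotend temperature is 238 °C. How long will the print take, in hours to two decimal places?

3.72 hours

Bead cross-section = 0.35 × 0.75, so 0.2625 mm².
Toolpath length = 160 cm³ / 0.2625 mm² = 160000 / 0.2625 = 609523.8 mm.
Extrusion time: 609523.8 / 46.8 → 13024 s.
Layer count = ceil(103 / 0.35) = 295.
Layer-change overhead = 295 × 1.2, so 354 s.
Altogether 13024 + 354 = 13378 s, i.e. 3.72 hours.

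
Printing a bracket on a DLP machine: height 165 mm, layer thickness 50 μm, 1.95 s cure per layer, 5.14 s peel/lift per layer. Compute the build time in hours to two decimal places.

6.50 hours

Layers = ⌈165/0.05⌉ = 3300.
Each layer takes = 1.95 + 5.14, so 7.09 s.
Total = 3300 × 7.09 = 23397 s = 6.50 hours.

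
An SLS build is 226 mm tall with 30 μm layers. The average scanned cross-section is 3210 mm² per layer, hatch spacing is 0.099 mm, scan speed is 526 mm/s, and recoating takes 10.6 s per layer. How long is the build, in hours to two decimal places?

151.19 hours

Layers = ⌈226/0.03⌉ = 7534.
Scan path per layer: 3210 / 0.099 → 32424.2 mm.
Per-layer scan time = 32424.2 / 526, so 61.643 s.
Time per layer: 61.643 + 10.6 → 72.243 s.
7534 layers × 72.243 s/layer = 544278.762 s, i.e. 151.19 hours.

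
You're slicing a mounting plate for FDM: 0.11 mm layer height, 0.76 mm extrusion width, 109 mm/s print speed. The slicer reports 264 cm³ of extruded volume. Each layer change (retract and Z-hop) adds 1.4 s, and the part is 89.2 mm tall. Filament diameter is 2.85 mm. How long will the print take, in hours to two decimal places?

Line area = 0.11 × 0.76 = 0.0836 mm².
Total extruded path = 264000/0.0836 = 3157894.7 mm.
Extrusion time = 3157894.7 / 109, so 28971.5 s.
Layers = ⌈89.2/0.11⌉ = 811.
Layer-change overhead = 811 × 1.4, so 1135.4 s.
Total = 28971.5 + 1135.4 = 30106.9 s = 8.36 hours.

8.36 hours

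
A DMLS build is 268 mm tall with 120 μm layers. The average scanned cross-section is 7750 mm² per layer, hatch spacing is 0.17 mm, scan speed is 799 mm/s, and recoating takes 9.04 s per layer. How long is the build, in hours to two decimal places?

41.02 hours

Layers = ⌈268/0.12⌉ = 2234.
Scan path per layer: 7750 / 0.17 → 45588.2 mm.
Laser time per layer = 45588.2 / 799 = 57.0566 s.
Layer cycle = 57.0566 + 9.04 = 66.0966 s.
2234 layers × 66.0966 s/layer = 147659.8044 s, i.e. 41.02 hours.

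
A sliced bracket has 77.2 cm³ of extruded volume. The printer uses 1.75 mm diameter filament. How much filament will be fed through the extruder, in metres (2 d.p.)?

32.10 m

Filament cross-section = π × (1.75/2)² = 2.4053 mm².
L = 77200 mm³ / 2.4053 mm² = 32095.79 mm, i.e. 32.10 m.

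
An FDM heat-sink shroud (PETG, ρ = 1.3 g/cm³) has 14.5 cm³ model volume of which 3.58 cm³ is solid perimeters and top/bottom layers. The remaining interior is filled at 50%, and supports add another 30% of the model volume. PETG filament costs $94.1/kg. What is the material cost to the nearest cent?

$1.64

Infill region = 14.5 − 3.58, so 10.92 cm³.
Infill deposited = 0.50 × 10.92, so 5.46 cm³.
Support = 0.30 × 14.5, so 4.35 cm³.
Total printed volume = 3.58 + 5.46 + 4.35, so 13.39 cm³.
Mass = 13.39 × 1.3 = 17.407 g.
At $94.1/kg: 17.407/1000 × 94.1 = $1.64.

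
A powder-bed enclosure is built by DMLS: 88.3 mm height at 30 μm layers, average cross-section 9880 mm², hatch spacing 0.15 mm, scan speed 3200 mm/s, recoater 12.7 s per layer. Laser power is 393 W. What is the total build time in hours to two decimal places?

Layers = ⌈88.3/0.03⌉ = 2944.
Scan path per layer = 9880 / 0.15, so 65866.7 mm.
Scan time per layer = 65866.7 / 3200 = 20.5833 s.
Time per layer = 20.5833 + 12.7 = 33.2833 s.
2944 layers × 33.2833 s/layer = 97986.0352 s, i.e. 27.22 hours.

27.22 hours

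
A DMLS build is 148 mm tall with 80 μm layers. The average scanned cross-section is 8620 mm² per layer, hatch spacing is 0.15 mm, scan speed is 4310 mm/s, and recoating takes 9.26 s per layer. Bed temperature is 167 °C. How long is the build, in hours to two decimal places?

11.61 hours

Number of layers: 148 / 0.08 → 1850 (rounded up).
Scan path per layer = 8620 / 0.15 = 57466.7 mm.
Laser time per layer: 57466.7 / 4310 → 13.3333 s.
Per-layer time: 13.3333 + 9.26 → 22.5933 s.
Build time = 1850 × 22.5933 = 41797.605 s = 11.61 hours.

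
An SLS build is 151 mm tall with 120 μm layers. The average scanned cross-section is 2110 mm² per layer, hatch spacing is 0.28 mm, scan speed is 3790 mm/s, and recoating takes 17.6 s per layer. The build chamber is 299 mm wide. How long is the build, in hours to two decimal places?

Layer count = ceil(151 / 0.12) = 1259.
Per-layer scan distance = 2110 / 0.28, so 7535.7 mm.
Per-layer scan time = 7535.7 / 3790 = 1.9883 s.
Layer cycle = 1.9883 + 17.6 = 19.5883 s.
1259 layers × 19.5883 s/layer = 24661.6697 s, i.e. 6.85 hours.

6.85 hours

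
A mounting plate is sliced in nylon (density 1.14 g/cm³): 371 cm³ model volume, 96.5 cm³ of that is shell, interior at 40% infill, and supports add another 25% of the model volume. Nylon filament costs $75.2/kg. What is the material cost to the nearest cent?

$25.64

Interior volume: 371 − 96.5 → 274.5 cm³.
Deposited infill: 0.40 × 274.5 → 109.8 cm³.
Support: 0.25 × 371 → 92.75 cm³.
Total extruded: 96.5 + 109.8 + 92.75 → 299.05 cm³.
Mass = 299.05 × 1.14 = 340.917 g.
At $75.2/kg: 340.917/1000 × 75.2 = $25.64.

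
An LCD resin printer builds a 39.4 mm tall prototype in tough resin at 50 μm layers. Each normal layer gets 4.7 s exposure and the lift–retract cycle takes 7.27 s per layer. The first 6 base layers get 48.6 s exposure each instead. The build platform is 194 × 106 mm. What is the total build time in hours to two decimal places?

2.69 hours

Layer count = ceil(39.4 / 0.05) = 788.
Base layers: 6 × (48.6 + 7.27) → 335.22 s.
Regular layers = 782 × (4.7 + 7.27) = 9360.54 s.
Total = 335.22 + 9360.54 = 9695.76 s = 2.69 hours.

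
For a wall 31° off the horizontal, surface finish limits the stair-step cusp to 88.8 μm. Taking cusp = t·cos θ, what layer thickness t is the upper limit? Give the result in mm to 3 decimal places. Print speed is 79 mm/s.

t = h_c / cos θ = 0.0888 / 0.8572 = 0.104 mm.

0.104 mm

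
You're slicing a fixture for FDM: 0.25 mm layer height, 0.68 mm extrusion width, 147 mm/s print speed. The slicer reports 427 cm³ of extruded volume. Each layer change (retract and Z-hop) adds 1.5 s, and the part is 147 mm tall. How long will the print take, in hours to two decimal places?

Bead cross-section = 0.25 × 0.68 = 0.17 mm².
Total extruded path = 427000/0.17 = 2511764.7 mm.
Time extruding = 2511764.7 / 147 = 17086.8 s.
Layers = ⌈147/0.25⌉ = 588.
Non-print overhead = 588 × 1.5, so 882 s.
Total = 17086.8 + 882 = 17968.8 s = 4.99 hours.

4.99 hours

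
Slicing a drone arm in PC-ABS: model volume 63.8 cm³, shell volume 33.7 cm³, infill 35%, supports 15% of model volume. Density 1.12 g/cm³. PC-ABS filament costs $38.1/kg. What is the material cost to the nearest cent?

$2.30

Interior volume = 63.8 − 33.7 = 30.1 cm³.
Deposited infill = 0.35 × 30.1 = 10.535 cm³.
Support: 0.15 × 63.8 → 9.57 cm³.
Total printed volume: 33.7 + 10.535 + 9.57 → 53.805 cm³.
Mass: 53.805 × 1.12 → 60.2616 g.
At $38.1/kg: 60.2616/1000 × 38.1 = $2.30.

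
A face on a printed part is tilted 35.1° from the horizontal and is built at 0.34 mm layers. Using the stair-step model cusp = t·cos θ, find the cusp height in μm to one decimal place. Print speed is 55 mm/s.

h_c = t·cos θ = 0.34 × 0.8181 = 0.278154 mm (278.2 μm).

278.2 μm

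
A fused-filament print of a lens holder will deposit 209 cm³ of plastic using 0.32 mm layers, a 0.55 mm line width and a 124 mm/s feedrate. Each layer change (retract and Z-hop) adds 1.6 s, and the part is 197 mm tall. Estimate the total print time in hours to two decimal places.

2.93 hours

Line area = 0.32 × 0.55 = 0.176 mm².
Total extruded path = 209000/0.176 = 1187500 mm.
Extrusion time = 1187500 / 124 = 9576.6 s.
Layers = ⌈197/0.32⌉ = 616.
Non-print overhead = 616 × 1.6 = 985.6 s.
Altogether 9576.6 + 985.6 = 10562.2 s, i.e. 2.93 hours.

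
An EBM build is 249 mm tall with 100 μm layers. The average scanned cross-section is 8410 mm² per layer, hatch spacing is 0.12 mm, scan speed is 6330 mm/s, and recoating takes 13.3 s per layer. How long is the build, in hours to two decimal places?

16.86 hours

Number of layers: 249 / 0.1 → 2490 (rounded up).
Scan path per layer = 8410 / 0.12 = 70083.3 mm.
Scan time per layer = 70083.3 / 6330, so 11.0716 s.
Layer cycle: 11.0716 + 13.3 → 24.3716 s.
2490 layers × 24.3716 s/layer = 60685.284 s, i.e. 16.86 hours.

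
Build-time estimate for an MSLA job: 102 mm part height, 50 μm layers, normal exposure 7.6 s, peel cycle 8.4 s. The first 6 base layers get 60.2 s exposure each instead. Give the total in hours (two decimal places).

Layer count = ceil(102 / 0.05) = 2040.
Bottom layers = 6 × (60.2 + 8.4) = 411.6 s.
Remaining layers: 2034 × (7.6 + 8.4) → 32544 s.
Sum: 411.6 + 32544 = 32955.6 s → 9.15 hours.

9.15 hours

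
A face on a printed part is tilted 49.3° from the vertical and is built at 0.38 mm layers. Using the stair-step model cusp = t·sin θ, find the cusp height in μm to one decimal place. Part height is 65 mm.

288.1 μm

sin(49.3°) = 0.7581, so cusp = 0.38 × 0.7581 = 0.288078 mm → 288.1 μm.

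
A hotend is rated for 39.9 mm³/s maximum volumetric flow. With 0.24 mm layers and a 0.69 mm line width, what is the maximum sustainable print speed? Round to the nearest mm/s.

241 mm/s

A: 0.24 × 0.69 → 0.1656 mm².
v_max = Q/A = 39.9/0.1656 = 240.94 mm/s → 241 mm/s.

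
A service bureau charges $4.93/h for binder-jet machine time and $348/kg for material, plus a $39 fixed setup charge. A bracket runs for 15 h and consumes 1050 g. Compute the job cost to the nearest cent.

Time charge = 4.93 × 15, so $73.95.
Material charge = 348 × 1050/1000, so $365.40.
Adding setup: 73.95 + 365.40 + 39 → $478.35.

$478.35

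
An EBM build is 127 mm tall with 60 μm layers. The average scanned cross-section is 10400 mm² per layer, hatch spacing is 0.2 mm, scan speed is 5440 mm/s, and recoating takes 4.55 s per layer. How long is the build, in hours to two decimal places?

8.30 hours

Number of layers: 127 / 0.06 → 2117 (rounded up).
Hatch length per layer: 10400 / 0.2 → 52000 mm.
Scan time per layer = 52000 / 5440 = 9.5588 s.
Time per layer: 9.5588 + 4.55 → 14.1088 s.
2117 layers × 14.1088 s/layer = 29868.3296 s, i.e. 8.30 hours.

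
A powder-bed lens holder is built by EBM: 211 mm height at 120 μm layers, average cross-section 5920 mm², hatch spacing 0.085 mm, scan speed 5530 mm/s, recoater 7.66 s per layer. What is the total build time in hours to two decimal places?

Number of layers: 211 / 0.12 → 1759 (rounded up).
Hatch length per layer = 5920 / 0.085 = 69647.1 mm.
Per-layer scan time = 69647.1 / 5530 = 12.5944 s.
Layer cycle = 12.5944 + 7.66, so 20.2544 s.
Build time = 1759 × 20.2544 = 35627.4896 s = 9.90 hours.

9.90 hours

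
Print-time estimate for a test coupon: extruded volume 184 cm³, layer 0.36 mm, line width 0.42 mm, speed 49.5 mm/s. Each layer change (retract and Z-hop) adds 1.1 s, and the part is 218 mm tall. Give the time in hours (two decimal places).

7.01 hours

Extrusion cross-section: 0.36 × 0.42 → 0.1512 mm².
Path length: 184000 mm³ / 0.1512 mm² → 1216931.2 mm.
Extrusion time: 1216931.2 / 49.5 → 24584.5 s.
Number of layers: 218 / 0.36 → 606 (rounded up).
Layer-change overhead = 606 × 1.1 = 666.6 s.
Total = 24584.5 + 666.6 = 25251.1 s = 7.01 hours.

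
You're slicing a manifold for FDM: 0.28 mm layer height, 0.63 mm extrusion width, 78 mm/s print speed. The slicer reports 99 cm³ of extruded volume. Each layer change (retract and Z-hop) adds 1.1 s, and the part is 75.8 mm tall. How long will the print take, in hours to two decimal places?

2.08 hours

Line area = 0.28 × 0.63, so 0.1764 mm².
Total extruded path = 99000/0.1764 = 561224.5 mm.
Extrusion time: 561224.5 / 78 → 7195.2 s.
Number of layers: 75.8 / 0.28 → 271 (rounded up).
Layer-change overhead = 271 × 1.1, so 298.1 s.
Total = 7195.2 + 298.1 = 7493.3 s = 2.08 hours.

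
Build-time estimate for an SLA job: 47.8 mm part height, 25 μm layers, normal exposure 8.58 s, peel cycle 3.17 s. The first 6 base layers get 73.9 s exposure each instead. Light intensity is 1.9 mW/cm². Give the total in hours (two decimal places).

Number of layers: 47.8 / 0.025 → 1912 (rounded up).
Burn-in layers: 6 × (73.9 + 3.17) → 462.42 s.
Remaining layers = 1906 × (8.58 + 3.17) = 22395.5 s.
Sum: 462.42 + 22395.5 = 22857.92 s → 6.35 hours.

6.35 hours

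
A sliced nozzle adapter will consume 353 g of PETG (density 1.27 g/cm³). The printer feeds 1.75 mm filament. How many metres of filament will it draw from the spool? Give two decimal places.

115.56 m

Volume = 353 g / 1.27 g·cm⁻³ = 277.9528 cm³ = 277952.8 mm³.
A = π r² = π × 0.875² = 2.4053 mm².
Length = 277952.8 / 2.4053 = 115558.48 mm = 115.56 m.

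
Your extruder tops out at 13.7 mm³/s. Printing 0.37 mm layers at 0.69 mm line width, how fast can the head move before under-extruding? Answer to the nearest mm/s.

54 mm/s

A = 0.37 × 0.69, so 0.2553 mm².
v_max = Q/A = 13.7/0.2553 = 53.66 mm/s → 54 mm/s.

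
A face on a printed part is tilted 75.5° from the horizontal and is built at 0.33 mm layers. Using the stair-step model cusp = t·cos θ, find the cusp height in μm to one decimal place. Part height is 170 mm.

82.6 μm

cos(75.5°) = 0.2504, so cusp = 0.33 × 0.2504 = 0.082632 mm → 82.6 μm.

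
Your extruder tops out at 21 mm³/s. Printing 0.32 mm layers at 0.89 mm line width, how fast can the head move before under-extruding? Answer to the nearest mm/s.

Bead cross-section = 0.32 × 0.89, so 0.2848 mm².
Max speed = 21 / 0.2848 = 73.74 ≈ 74 mm/s.

74 mm/s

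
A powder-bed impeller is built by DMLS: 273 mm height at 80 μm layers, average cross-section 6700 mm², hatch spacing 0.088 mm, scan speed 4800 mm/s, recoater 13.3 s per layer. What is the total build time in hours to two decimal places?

Layer count = ceil(273 / 0.08) = 3413.
Scan path per layer: 6700 / 0.088 → 76136.4 mm.
Laser time per layer = 76136.4 / 4800, so 15.8618 s.
Layer cycle = 15.8618 + 13.3, so 29.1618 s.
Total: 3413 × 29.1618 s = 99529.2234 s → 27.65 hours.

27.65 hours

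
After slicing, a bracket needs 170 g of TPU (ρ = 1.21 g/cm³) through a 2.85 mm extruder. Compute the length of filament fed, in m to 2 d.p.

22.02 m

Volume = 170 g / 1.21 g·cm⁻³ = 140.4959 cm³ = 140495.9 mm³.
A = π r² = π × 1.425² = 6.3794 mm².
L = V/A = 140495.9/6.3794 = 22023.37 mm → 22.02 m.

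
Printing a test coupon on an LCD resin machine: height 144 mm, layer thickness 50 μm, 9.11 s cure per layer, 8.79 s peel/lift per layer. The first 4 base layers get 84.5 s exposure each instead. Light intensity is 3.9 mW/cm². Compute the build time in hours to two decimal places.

Number of layers: 144 / 0.05 → 2880 (rounded up).
Burn-in layers = 4 × (84.5 + 8.79) = 373.16 s.
Regular layers: 2876 × (9.11 + 8.79) → 51480.4 s.
Sum: 373.16 + 51480.4 = 51853.56 s → 14.40 hours.

14.40 hours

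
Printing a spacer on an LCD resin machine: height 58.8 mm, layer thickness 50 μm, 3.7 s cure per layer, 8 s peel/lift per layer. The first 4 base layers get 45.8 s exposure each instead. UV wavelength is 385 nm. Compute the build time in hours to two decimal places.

Layer count = ceil(58.8 / 0.05) = 1176.
Base layers = 4 × (45.8 + 8), so 215.2 s.
Normal layers: 1172 × (3.7 + 8) → 13712.4 s.
Sum: 215.2 + 13712.4 = 13927.6 s → 3.87 hours.

3.87 hours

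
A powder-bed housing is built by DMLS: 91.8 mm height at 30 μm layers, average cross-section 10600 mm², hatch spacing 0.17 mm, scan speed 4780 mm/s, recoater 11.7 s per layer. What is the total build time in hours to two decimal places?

Layer count = ceil(91.8 / 0.03) = 3060.
Hatch length per layer = 10600 / 0.17, so 62352.9 mm.
Scan time per layer = 62352.9 / 4780 = 13.0445 s.
Per-layer time: 13.0445 + 11.7 → 24.7445 s.
Build time = 3060 × 24.7445 = 75718.17 s = 21.03 hours.

21.03 hours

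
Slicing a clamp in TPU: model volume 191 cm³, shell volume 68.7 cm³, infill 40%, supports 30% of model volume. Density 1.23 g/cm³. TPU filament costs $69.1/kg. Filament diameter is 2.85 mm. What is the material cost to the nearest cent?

$14.87

Interior volume = 191 − 68.7 = 122.3 cm³.
Infill volume: 0.40 × 122.3 → 48.92 cm³.
Support: 0.30 × 191 → 57.3 cm³.
Total printed volume: 68.7 + 48.92 + 57.3 → 174.92 cm³.
Mass = 174.92 × 1.23, so 215.1516 g.
Cost = 215.1516 g / 1000 × $69.1/kg = $14.87.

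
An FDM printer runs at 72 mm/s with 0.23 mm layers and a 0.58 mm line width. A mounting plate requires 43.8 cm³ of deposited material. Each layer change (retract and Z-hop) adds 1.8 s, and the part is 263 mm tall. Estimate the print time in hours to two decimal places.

1.84 hours

Extrusion cross-section = 0.23 × 0.58 = 0.1334 mm².
Toolpath length = 43.8 cm³ / 0.1334 mm² = 43800 / 0.1334 = 328335.8 mm.
Extrusion time: 328335.8 / 72 → 4560.2 s.
Number of layers: 263 / 0.23 → 1144 (rounded up).
Z-hop total: 1144 × 1.8 → 2059.2 s.
Total = 4560.2 + 2059.2 = 6619.4 s = 1.84 hours.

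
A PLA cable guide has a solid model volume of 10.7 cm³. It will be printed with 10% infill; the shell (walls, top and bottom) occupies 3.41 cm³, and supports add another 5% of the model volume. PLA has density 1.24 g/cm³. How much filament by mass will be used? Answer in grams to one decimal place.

5.8 g

Infill region = 10.7 − 3.41 = 7.29 cm³.
Deposited infill = 0.10 × 7.29 = 0.729 cm³.
Support: 0.05 × 10.7 → 0.535 cm³.
Total printed volume = 3.41 + 0.729 + 0.535 = 4.674 cm³.
Mass = 4.674 × 1.24, so 5.79576 g.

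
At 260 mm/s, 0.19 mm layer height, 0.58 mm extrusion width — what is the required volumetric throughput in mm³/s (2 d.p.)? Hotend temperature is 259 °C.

28.65

A = 0.19 × 0.58, so 0.1102 mm².
Q = v·A = 260 × 0.1102 = 28.65 mm³/s.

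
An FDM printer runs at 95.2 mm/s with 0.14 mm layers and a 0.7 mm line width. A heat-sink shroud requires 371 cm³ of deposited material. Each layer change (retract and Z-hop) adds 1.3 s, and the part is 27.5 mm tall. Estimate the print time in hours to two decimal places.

Extrusion cross-section = 0.14 × 0.7 = 0.098 mm².
Total extruded path = 371000/0.098 = 3785714.3 mm.
Extrusion time: 3785714.3 / 95.2 → 39765.9 s.
Layer count = ceil(27.5 / 0.14) = 197.
Layer-change overhead = 197 × 1.3, so 256.1 s.
Altogether 39765.9 + 256.1 = 40022 s, i.e. 11.12 hours.

11.12 hours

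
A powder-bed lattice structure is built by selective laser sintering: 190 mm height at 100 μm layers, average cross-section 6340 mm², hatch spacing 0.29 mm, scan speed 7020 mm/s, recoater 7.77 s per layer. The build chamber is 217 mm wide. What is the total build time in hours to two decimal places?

Number of layers: 190 / 0.1 → 1900 (rounded up).
Hatch length per layer: 6340 / 0.29 → 21862.1 mm.
Per-layer scan time = 21862.1 / 7020 = 3.1143 s.
Time per layer = 3.1143 + 7.77 = 10.8843 s.
1900 layers × 10.8843 s/layer = 20680.17 s, i.e. 5.74 hours.

5.74 hours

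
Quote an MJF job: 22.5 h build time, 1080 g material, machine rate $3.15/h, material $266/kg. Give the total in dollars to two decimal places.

$358.16

Machine-time cost = 3.15 × 22.5, so $70.875.
Feedstock cost: 266 × 1080/1000 → $287.28.
Job cost: 70.875 + 287.28 = 358.155 ≈ $358.16.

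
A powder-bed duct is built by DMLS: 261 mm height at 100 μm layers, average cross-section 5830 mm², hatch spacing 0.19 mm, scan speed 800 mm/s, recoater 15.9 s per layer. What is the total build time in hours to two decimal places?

39.34 hours

Layer count = ceil(261 / 0.1) = 2610.
Hatch length per layer = 5830 / 0.19 = 30684.2 mm.
Scan time per layer = 30684.2 / 800 = 38.3553 s.
Per-layer time = 38.3553 + 15.9 = 54.2553 s.
Total: 2610 × 54.2553 s = 141606.333 s → 39.34 hours.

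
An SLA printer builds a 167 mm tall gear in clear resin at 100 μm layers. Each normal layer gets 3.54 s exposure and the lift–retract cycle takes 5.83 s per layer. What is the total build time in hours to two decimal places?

4.35 hours

Number of layers: 167 / 0.1 → 1670 (rounded up).
Cycle time: 3.54 + 5.83 → 9.37 s.
Total = 1670 × 9.37 = 15647.9 s = 4.35 hours.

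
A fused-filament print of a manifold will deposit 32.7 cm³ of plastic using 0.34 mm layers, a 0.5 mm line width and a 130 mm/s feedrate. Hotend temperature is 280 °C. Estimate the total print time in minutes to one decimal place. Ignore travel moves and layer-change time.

24.7 minutes

Extrusion cross-section = 0.34 × 0.5 = 0.17 mm².
Toolpath length = 32.7 cm³ / 0.17 mm² = 32700 / 0.17 = 192352.9 mm.
Print-move time: 192352.9 / 130 → 1479.6 s.
1479.6 s = 24.7 minutes.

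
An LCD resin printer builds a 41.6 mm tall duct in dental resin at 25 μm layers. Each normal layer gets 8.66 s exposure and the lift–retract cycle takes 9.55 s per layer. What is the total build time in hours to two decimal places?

Layers = ⌈41.6/0.025⌉ = 1664.
Cycle time = 8.66 + 9.55 = 18.21 s.
Total = 1664 × 18.21 = 30301.44 s = 8.42 hours.

8.42 hours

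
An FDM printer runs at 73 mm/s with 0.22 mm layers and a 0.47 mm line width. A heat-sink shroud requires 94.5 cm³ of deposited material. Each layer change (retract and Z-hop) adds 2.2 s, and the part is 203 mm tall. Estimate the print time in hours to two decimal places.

Extrusion cross-section: 0.22 × 0.47 → 0.1034 mm².
Total extruded path = 94500/0.1034 = 913926.5 mm.
Extrusion time: 913926.5 / 73 → 12519.5 s.
Layer count = ceil(203 / 0.22) = 923.
Z-hop total = 923 × 2.2, so 2030.6 s.
Altogether 12519.5 + 2030.6 = 14550.1 s, i.e. 4.04 hours.

4.04 hours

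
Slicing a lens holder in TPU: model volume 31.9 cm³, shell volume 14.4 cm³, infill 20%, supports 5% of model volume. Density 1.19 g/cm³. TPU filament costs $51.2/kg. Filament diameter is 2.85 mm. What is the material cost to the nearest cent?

$1.19

Infill region = 31.9 − 14.4, so 17.5 cm³.
Infill volume = 0.20 × 17.5, so 3.5 cm³.
Support = 0.05 × 31.9, so 1.595 cm³.
Total extruded: 14.4 + 3.5 + 1.595 → 19.495 cm³.
Mass: 19.495 × 1.19 → 23.19905 g.
Cost = 23.19905 g / 1000 × $51.2/kg = $1.19.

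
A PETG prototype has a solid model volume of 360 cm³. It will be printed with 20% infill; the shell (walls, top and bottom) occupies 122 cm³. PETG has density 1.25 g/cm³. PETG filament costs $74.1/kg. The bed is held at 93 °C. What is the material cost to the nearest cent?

Interior volume: 360 − 122 → 238 cm³.
Deposited infill: 0.20 × 238 → 47.6 cm³.
Deposited volume: 122 + 47.6 → 169.6 cm³.
Mass: 169.6 × 1.25 → 212 g.
Cost = 212 g / 1000 × $74.1/kg = $15.71.

$15.71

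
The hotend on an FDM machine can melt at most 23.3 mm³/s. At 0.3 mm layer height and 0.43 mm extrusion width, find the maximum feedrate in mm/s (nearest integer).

181 mm/s

A = 0.3 × 0.43, so 0.129 mm².
Max speed = 23.3 / 0.129 = 180.62 ≈ 181 mm/s.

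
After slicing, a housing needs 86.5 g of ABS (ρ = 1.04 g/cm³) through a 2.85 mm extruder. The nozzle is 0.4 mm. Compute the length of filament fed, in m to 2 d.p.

13.04 m

Volume = 86.5 g / 1.04 g·cm⁻³ = 83.1731 cm³ = 83173.1 mm³.
A = π r² = π × 1.425² = 6.3794 mm².
L = V/A = 83173.1/6.3794 = 13037.76 mm → 13.04 m.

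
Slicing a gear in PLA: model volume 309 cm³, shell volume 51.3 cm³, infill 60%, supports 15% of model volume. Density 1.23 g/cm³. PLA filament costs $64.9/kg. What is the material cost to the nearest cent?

Volume inside the shell = 309 − 51.3 = 257.7 cm³.
Infill volume = 0.60 × 257.7 = 154.62 cm³.
Support: 0.15 × 309 → 46.35 cm³.
Total printed volume: 51.3 + 154.62 + 46.35 → 252.27 cm³.
Mass = 252.27 × 1.23 = 310.2921 g.
At $64.9/kg: 310.2921/1000 × 64.9 = $20.14.

$20.14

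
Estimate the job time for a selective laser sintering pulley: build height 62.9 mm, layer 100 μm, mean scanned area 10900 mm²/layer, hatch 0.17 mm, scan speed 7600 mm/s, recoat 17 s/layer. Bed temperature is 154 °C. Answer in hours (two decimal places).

4.44 hours

Layers = ⌈62.9/0.1⌉ = 629.
Scan path per layer = 10900 / 0.17, so 64117.6 mm.
Laser time per layer: 64117.6 / 7600 → 8.4365 s.
Layer cycle: 8.4365 + 17 → 25.4365 s.
Build time = 629 × 25.4365 = 15999.5585 s = 4.44 hours.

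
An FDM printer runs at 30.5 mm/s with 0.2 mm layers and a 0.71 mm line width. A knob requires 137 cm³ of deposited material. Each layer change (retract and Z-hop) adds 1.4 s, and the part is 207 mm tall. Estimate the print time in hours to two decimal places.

Extrusion cross-section = 0.2 × 0.71 = 0.142 mm².
Path length: 137000 mm³ / 0.142 mm² → 964788.7 mm.
Time extruding = 964788.7 / 30.5 = 31632.4 s.
Layer count = ceil(207 / 0.2) = 1035.
Z-hop total = 1035 × 1.4 = 1449 s.
Altogether 31632.4 + 1449 = 33081.4 s, i.e. 9.19 hours.

9.19 hours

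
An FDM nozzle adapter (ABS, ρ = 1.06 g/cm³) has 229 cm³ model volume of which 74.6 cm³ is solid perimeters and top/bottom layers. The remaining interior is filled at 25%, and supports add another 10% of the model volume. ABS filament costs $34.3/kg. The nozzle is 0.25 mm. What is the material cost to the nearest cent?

Interior volume = 229 − 74.6 = 154.4 cm³.
Deposited infill = 0.25 × 154.4 = 38.6 cm³.
Support: 0.10 × 229 → 22.9 cm³.
Total printed volume = 74.6 + 38.6 + 22.9, so 136.1 cm³.
Mass = 136.1 × 1.06 = 144.266 g.
At $34.3/kg: 144.266/1000 × 34.3 = $4.95.

$4.95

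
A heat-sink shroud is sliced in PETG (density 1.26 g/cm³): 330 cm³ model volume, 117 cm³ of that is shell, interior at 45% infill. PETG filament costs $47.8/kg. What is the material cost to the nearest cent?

Interior volume: 330 − 117 → 213 cm³.
Deposited infill = 0.45 × 213, so 95.85 cm³.
Deposited volume = 117 + 95.85 = 212.85 cm³.
Mass = 212.85 × 1.26, so 268.191 g.
At $47.8/kg: 268.191/1000 × 47.8 = $12.82.

$12.82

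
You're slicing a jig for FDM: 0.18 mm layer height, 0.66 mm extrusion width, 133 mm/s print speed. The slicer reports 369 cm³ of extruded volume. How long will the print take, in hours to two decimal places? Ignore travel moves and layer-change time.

Line area: 0.18 × 0.66 → 0.1188 mm².
Total extruded path = 369000/0.1188 = 3106060.6 mm.
Extrusion time = 3106060.6 / 133 = 23353.8 s.
Converting: 23353.8 s = 6.49 hours.

6.49 hours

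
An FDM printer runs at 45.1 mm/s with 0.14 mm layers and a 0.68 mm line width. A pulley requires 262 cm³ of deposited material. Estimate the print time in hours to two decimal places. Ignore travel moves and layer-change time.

Extrusion cross-section = 0.14 × 0.68, so 0.0952 mm².
Total extruded path = 262000/0.0952 = 2752100.8 mm.
Print-move time = 2752100.8 / 45.1, so 61022.2 s.
That's 61022.2 s → 16.95 hours.

16.95 hours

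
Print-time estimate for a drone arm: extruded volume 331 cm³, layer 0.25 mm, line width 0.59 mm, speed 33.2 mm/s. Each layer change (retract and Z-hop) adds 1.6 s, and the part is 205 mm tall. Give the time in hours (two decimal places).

Extrusion cross-section = 0.25 × 0.59, so 0.1475 mm².
Total extruded path = 331000/0.1475 = 2244067.8 mm.
Extrusion time = 2244067.8 / 33.2, so 67592.4 s.
Layer count = ceil(205 / 0.25) = 820.
Layer-change overhead: 820 × 1.6 → 1312 s.
Total = 67592.4 + 1312 = 68904.4 s = 19.14 hours.

19.14 hours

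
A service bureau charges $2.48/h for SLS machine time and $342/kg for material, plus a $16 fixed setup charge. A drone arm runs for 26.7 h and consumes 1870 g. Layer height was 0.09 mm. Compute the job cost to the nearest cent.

$721.76

Machine cost: 2.48 × 26.7 → $66.216.
Material charge = 342 × 1870/1000 = $639.54.
Adding setup: 66.216 + 639.54 + 16 → 721.756 ≈ $721.76.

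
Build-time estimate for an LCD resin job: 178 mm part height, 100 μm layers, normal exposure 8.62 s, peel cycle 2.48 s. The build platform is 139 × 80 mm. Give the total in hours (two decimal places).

Layers = ⌈178/0.1⌉ = 1780.
Cycle time = 8.62 + 2.48, so 11.1 s.
Total = 1780 × 11.1 = 19758 s = 5.49 hours.

5.49 hours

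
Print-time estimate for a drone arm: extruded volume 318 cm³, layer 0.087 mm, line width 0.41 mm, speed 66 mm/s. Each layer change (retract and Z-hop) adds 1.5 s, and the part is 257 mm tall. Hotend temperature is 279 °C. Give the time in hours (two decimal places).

Bead cross-section: 0.087 × 0.41 → 0.03567 mm².
Total extruded path = 318000/0.03567 = 8915054.7 mm.
Time extruding: 8915054.7 / 66 → 135076.6 s.
Number of layers: 257 / 0.087 → 2955 (rounded up).
Layer-change overhead: 2955 × 1.5 → 4432.5 s.
Total = 135076.6 + 4432.5 = 139509.1 s = 38.75 hours.

38.75 hours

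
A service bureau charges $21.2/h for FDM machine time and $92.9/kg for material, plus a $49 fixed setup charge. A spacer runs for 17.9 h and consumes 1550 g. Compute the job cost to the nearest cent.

Machine-time cost = 21.2 × 17.9 = $379.48.
Material charge = 92.9 × 1550/1000, so $143.995.
Total = 379.48 + 143.995 + 49 = 572.475 ≈ $572.48.

$572.48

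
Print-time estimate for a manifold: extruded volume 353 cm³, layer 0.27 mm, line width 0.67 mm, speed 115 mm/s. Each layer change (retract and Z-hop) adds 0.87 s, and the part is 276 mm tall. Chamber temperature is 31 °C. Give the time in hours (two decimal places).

Extrusion cross-section: 0.27 × 0.67 → 0.1809 mm².
Toolpath length = 353 cm³ / 0.1809 mm² = 353000 / 0.1809 = 1951354.3 mm.
Print-move time = 1951354.3 / 115 = 16968.3 s.
Number of layers: 276 / 0.27 → 1023 (rounded up).
Z-hop total = 1023 × 0.87, so 890.01 s.
Altogether 16968.3 + 890.01 = 17858.31 s, i.e. 4.96 hours.

4.96 hours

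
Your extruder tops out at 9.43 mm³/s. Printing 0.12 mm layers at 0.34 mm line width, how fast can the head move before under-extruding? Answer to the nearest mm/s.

231 mm/s

Extrusion cross-section = 0.12 × 0.34, so 0.0408 mm².
Max speed = 9.43 / 0.0408 = 231.13 ≈ 231 mm/s.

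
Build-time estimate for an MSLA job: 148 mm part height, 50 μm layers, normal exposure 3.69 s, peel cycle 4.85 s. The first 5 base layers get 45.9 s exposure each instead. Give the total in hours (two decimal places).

7.08 hours

Layers = ⌈148/0.05⌉ = 2960.
Bottom layers = 5 × (45.9 + 4.85) = 253.75 s.
Remaining layers = 2955 × (3.69 + 4.85) = 25235.7 s.
Sum: 253.75 + 25235.7 = 25489.45 s → 7.08 hours.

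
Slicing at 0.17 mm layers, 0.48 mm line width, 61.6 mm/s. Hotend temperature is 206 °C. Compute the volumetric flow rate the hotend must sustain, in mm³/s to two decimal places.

Extrusion cross-section = 0.17 × 0.48, so 0.0816 mm².
Q = v·A = 61.6 × 0.0816 = 5.03 mm³/s.

5.03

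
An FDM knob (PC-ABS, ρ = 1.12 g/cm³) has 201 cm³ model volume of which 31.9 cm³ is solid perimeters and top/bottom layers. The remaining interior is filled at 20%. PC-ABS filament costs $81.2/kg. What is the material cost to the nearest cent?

Volume inside the shell = 201 − 31.9 = 169.1 cm³.
Deposited infill = 0.20 × 169.1 = 33.82 cm³.
Total printed volume: 31.9 + 33.82 → 65.72 cm³.
Mass = 65.72 × 1.12, so 73.6064 g.
Cost = 73.6064 g / 1000 × $81.2/kg = $5.98.

$5.98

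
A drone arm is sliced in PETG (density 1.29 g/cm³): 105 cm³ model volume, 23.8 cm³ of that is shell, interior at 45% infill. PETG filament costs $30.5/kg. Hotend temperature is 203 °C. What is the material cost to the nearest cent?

Volume inside the shell: 105 − 23.8 → 81.2 cm³.
Infill deposited = 0.45 × 81.2 = 36.54 cm³.
Deposited volume = 23.8 + 36.54 = 60.34 cm³.
Mass: 60.34 × 1.29 → 77.8386 g.
At $30.5/kg: 77.8386/1000 × 30.5 = $2.37.

$2.37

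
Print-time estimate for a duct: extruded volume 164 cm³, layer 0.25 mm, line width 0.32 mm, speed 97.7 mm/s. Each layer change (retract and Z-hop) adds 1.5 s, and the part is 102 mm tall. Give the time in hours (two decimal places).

Extrusion cross-section = 0.25 × 0.32, so 0.08 mm².
Toolpath length = 164 cm³ / 0.08 mm² = 164000 / 0.08 = 2050000 mm.
Print-move time: 2050000 / 97.7 → 20982.6 s.
Number of layers: 102 / 0.25 → 408 (rounded up).
Layer-change overhead = 408 × 1.5, so 612 s.
Total = 20982.6 + 612 = 21594.6 s = 6.00 hours.

6.00 hours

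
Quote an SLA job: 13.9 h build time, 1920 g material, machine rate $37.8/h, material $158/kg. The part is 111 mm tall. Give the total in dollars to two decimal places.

$828.78

Time charge: 37.8 × 13.9 → $525.42.
Material charge = 158 × 1920/1000 = $303.36.
Total = 525.42 + 303.36 = $828.78.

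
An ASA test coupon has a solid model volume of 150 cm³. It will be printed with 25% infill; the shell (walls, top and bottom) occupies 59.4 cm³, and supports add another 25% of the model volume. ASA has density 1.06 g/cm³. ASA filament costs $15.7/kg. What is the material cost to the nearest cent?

$1.99

Volume inside the shell = 150 − 59.4, so 90.6 cm³.
Infill volume = 0.25 × 90.6, so 22.65 cm³.
Support: 0.25 × 150 → 37.5 cm³.
Total extruded: 59.4 + 22.65 + 37.5 → 119.55 cm³.
Mass = 119.55 × 1.06, so 126.723 g.
Cost = 126.723 g / 1000 × $15.7/kg = $1.99.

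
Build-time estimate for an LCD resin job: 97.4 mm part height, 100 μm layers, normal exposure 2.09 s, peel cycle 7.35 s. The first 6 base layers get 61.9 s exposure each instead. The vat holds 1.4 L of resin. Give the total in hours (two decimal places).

Number of layers: 97.4 / 0.1 → 974 (rounded up).
Burn-in layers: 6 × (61.9 + 7.35) → 415.5 s.
Regular layers = 968 × (2.09 + 7.35), so 9137.92 s.
Sum: 415.5 + 9137.92 = 9553.42 s → 2.65 hours.

2.65 hours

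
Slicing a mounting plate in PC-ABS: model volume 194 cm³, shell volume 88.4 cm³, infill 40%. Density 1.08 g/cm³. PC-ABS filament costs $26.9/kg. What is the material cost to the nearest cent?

$3.80

Volume inside the shell: 194 − 88.4 → 105.6 cm³.
Infill deposited = 0.40 × 105.6 = 42.24 cm³.
Total extruded = 88.4 + 42.24 = 130.64 cm³.
Mass = 130.64 × 1.08, so 141.0912 g.
At $26.9/kg: 141.0912/1000 × 26.9 = $3.80.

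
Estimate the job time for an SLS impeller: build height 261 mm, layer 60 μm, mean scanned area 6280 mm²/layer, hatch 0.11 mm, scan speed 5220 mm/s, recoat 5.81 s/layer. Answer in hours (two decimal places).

20.24 hours

Layers = ⌈261/0.06⌉ = 4350.
Hatch length per layer: 6280 / 0.11 → 57090.9 mm.
Scan time per layer: 57090.9 / 5220 → 10.937 s.
Layer cycle = 10.937 + 5.81 = 16.747 s.
Total: 4350 × 16.747 s = 72849.45 s → 20.24 hours.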